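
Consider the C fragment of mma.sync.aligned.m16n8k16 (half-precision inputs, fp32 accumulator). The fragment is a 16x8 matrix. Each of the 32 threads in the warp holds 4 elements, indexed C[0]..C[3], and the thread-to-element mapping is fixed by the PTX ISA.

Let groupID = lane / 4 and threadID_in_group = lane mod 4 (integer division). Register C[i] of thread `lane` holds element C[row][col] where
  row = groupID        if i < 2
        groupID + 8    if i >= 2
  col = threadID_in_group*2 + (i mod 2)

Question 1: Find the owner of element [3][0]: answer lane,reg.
r=3→G=3,rhi=0  c=0→T=0,p=0
L=3*4+0=12  i=0*2+0=0

12,0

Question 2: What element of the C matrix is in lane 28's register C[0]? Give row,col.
lane 28⇒28/4=7, 28 mod 4=0
i=0  r:7+0⇒7  c:2·0+0⇒0

7,0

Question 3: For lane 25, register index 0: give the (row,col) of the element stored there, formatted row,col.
6,2

25: gid=6,tid=1
[0] (6+0,1*2+0) = (6,2)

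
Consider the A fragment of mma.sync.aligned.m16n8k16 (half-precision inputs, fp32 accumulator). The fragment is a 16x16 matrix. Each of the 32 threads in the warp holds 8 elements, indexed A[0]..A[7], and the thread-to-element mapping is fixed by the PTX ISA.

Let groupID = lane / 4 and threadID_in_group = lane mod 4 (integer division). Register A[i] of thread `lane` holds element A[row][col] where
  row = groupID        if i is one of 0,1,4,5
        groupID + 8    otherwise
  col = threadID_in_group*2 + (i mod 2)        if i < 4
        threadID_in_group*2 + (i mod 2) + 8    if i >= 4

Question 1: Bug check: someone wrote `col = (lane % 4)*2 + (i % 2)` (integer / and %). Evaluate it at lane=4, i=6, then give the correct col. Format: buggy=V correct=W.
`(lane % 4)*2 + (i % 2)`[4,6]→0
L=4→G=4>>2=1, T=4&3=0
[6]→row 1+8=9  col 0·2+0+8=8
col: 0 vs 8

buggy=0 correct=8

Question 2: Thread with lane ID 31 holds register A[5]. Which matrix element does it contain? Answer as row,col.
7,15

31: g=7,t=3
[5] (7+0,3*2+1+8) = (7,15)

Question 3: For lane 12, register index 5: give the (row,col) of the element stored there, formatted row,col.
3,9

lane 12→12/4=3, 12 mod 4=0
i=5  r:3+0→3  c:2·0+1+8→9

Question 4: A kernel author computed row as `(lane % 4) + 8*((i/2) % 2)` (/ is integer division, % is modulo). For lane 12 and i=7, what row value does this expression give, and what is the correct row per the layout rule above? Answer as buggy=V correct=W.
`(lane % 4) + 8*((i/2) % 2)`[12,7]→8
lane 12→12/4=3, 12 mod 4=0
i=7  r:3+8→11  c:2·0+1+8→9
row: 8 vs 11

buggy=8 correct=11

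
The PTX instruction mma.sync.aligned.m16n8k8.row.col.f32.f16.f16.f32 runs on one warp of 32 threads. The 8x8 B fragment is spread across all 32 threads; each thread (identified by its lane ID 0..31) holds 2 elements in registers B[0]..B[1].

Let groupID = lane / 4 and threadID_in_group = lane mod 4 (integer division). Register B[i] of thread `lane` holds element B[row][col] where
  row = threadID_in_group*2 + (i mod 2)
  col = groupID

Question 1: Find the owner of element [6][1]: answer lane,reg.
c=1⇒gr=1  r=6⇒th=3,odd=0
L=1*4+3=7  i=0=0

7,0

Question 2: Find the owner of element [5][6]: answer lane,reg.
26,1

c=6⇒gr=6  r=5⇒th=2,odd=1
L=6*4+2=26  i=1=1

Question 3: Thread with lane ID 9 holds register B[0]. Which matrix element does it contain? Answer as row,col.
lane 9: gid=2 (9/4), tid=1 (9%4)
i=0: r=1*2+0=2, c=gid=2

2,2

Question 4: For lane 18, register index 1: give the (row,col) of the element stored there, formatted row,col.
L=18->g=18>>2=4, t=18&3=2
[1]->row 2·2+1=5  col g=4

5,4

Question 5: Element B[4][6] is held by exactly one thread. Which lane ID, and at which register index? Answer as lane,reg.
26,0

c:6=>grp=6  r:4=>tig=2,lo=0
L=6*4+2=26  i=0=0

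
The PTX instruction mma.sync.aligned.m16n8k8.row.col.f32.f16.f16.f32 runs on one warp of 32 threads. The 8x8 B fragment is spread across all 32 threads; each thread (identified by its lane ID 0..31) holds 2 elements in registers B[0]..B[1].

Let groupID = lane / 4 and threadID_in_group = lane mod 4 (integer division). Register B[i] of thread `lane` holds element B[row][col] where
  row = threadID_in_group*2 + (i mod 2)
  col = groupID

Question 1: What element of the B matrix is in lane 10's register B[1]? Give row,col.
5,2

lane 10: G=2 (10/4), T=2 (10%4)
i=1: r=2*2+1=5, c=G=2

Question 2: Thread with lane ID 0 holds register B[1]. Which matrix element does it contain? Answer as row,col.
lane 0: grp=0 (0/4), tig=0 (0%4)
i=1: r=0*2+1=1, c=grp=0

1,0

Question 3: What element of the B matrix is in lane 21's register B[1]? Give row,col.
21: grp=5,tig=1
[1] (1*2+1,5) = (3,5)

3,5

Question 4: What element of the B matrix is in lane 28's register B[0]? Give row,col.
0,7

28: g=7,t=0
[0] (0*2+0,7) = (0,7)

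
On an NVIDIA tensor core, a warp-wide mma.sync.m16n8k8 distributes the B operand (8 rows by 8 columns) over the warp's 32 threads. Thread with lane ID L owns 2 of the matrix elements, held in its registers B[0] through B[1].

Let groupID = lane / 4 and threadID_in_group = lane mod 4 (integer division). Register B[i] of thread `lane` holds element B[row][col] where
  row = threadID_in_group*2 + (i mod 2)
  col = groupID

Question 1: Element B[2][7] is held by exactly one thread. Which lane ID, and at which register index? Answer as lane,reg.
c=7→G=7  r=2→T=1,p=0
L=7*4+1=29  i=0=0

29,0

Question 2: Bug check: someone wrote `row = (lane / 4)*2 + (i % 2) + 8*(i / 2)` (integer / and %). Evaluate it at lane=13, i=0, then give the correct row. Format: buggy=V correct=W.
`(lane / 4)*2 + (i % 2) + 8*(i / 2)`[13,0]=>6
lane 13: grp=3 (13/4), tig=1 (13%4)
i=0: r=1*2+0=2, c=grp=3
row: 6 vs 2

buggy=6 correct=2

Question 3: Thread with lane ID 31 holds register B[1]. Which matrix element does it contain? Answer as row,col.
L=31->gid=31>>2=7, tid=31&3=3
[1]->row 3·2+1=7  col gid=7

7,7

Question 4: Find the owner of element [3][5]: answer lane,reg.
c=5->g=5  r=3->t=1,b0=1
L=5*4+1=21  i=1=1

21,1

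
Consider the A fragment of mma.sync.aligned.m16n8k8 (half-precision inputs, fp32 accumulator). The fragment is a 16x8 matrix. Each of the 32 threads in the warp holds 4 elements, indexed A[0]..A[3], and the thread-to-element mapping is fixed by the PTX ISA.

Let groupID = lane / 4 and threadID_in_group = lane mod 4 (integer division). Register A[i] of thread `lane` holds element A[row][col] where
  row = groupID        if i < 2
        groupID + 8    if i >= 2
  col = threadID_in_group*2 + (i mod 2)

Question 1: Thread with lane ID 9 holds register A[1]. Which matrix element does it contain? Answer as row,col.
2,3

lane 9: G=2 (9/4), T=1 (9%4)
i=1: r=2+0=2, c=1*2+1=3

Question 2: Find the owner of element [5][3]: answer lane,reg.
21,1

r:5=>grp=5,rB=0  c:3=>tig=1,lo=1
L=5*4+1=21  i=0*2+1=1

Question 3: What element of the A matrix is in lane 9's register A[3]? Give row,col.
10,3

lane 9: gr=2 (9/4), th=1 (9%4)
i=3: r=2+8=10, c=1*2+1=3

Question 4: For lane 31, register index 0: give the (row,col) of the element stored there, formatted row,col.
7,6

31: gid=7,tid=3
[0] (7+0,3*2+0) = (7,6)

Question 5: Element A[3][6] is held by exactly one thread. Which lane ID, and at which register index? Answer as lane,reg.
r: 3->gid=3,r8=0  c: 6->tid=3,i&1=0
L=3*4+3=15  i=0*2+0=0

15,0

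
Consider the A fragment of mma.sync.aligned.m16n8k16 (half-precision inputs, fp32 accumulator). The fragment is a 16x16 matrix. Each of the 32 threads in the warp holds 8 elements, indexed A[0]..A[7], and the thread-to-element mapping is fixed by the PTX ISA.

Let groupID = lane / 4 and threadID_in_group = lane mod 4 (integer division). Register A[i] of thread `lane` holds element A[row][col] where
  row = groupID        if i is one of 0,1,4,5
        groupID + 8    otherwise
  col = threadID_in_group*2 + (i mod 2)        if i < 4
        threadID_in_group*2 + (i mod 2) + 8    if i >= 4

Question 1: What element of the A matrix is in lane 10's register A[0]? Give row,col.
2,4

lane 10: G=2 (10/4), T=2 (10%4)
i=0: r=2+0=2, c=2*2+0+0=4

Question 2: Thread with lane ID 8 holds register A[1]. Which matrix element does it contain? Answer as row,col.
L=8->gid=8>>2=2, tid=8&3=0
[1]->row 2+0=2  col 0·2+1+0=1

2,1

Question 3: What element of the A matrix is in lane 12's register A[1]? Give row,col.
lane 12: gr=3 (12/4), th=0 (12%4)
i=1: r=3+0=3, c=0*2+1+0=1

3,1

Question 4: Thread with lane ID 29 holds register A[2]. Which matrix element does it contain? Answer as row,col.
15,2

29: gr=7,th=1
[2] (7+8,1*2+0+0) = (15,2)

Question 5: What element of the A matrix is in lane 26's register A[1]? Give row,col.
6,5

lane 26: G=6 (26/4), T=2 (26%4)
i=1: r=6+0=6, c=2*2+1+0=5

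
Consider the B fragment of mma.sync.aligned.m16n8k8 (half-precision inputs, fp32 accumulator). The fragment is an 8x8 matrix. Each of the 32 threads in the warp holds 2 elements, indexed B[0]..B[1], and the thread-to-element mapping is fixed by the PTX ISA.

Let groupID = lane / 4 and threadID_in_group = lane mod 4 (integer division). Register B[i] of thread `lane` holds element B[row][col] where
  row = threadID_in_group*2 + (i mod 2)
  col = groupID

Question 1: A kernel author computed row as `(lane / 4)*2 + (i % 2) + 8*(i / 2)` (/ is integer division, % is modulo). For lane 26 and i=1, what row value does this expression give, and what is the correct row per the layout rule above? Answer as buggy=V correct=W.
buggy=13 correct=5

`(lane / 4)*2 + (i % 2) + 8*(i / 2)`[26,1]->13
L=26->gid=26>>2=6, tid=26&3=2
[1]->row 2·2+1=5  col gid=6
row: 13 vs 5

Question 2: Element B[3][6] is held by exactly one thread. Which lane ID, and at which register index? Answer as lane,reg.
c: 6->gid=6  r: 3->tid=1,i&1=1
L=6*4+1=25  i=1=1

25,1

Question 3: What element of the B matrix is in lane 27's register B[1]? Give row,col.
7,6

27: gid=6,tid=3
[1] (3*2+1,6) = (7,6)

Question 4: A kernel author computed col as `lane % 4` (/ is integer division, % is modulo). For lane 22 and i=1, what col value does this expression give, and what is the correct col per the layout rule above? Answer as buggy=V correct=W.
buggy=2 correct=5

`lane % 4`[22,1]=>2
22: grp=5,tig=2
[1] (2*2+1,5) = (5,5)
col: 2 vs 5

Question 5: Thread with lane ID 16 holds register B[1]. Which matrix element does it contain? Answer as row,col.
1,4

16: G=4,T=0
[1] (0*2+1,4) = (1,4)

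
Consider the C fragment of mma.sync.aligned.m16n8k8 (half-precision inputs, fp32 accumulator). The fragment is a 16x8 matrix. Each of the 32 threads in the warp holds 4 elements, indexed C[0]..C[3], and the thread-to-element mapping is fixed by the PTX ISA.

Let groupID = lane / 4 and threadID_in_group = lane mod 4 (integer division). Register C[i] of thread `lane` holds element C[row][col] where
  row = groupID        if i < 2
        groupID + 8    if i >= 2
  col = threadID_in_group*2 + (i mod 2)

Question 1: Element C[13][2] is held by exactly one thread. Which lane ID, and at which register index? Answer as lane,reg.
21,2

r:13=>grp=5,rB=1  c:2=>tig=1,lo=0
L=5*4+1=21  i=1*2+0=2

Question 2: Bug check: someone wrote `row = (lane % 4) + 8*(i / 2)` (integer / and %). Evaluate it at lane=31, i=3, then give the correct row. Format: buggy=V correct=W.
`(lane % 4) + 8*(i / 2)`[31,3]->11
31: g=7,t=3
[3] (7+8,3*2+1) = (15,7)
row: 11 vs 15

buggy=11 correct=15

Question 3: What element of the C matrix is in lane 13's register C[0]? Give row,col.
L=13->g=13>>2=3, t=13&3=1
[0]->row 3+0=3  col 1·2+0=2

3,2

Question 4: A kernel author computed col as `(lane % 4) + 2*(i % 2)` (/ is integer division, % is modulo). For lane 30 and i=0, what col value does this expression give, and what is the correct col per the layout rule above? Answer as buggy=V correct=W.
`(lane % 4) + 2*(i % 2)`[30,0]->2
30: g=7,t=2
[0] (7+0,2*2+0) = (7,4)
col: 2 vs 4

buggy=2 correct=4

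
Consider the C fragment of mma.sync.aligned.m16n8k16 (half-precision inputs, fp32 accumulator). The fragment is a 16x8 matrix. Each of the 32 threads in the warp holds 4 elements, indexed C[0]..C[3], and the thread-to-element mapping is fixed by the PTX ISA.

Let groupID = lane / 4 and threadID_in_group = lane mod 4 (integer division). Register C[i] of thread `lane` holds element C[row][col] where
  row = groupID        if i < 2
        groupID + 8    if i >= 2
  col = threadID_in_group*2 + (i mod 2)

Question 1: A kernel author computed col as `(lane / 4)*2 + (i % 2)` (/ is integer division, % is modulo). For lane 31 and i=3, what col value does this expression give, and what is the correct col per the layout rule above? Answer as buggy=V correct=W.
`(lane / 4)*2 + (i % 2)`[31,3]=>15
lane 31: grp=7 (31/4), tig=3 (31%4)
i=3: r=7+8=15, c=3*2+1=7
col: 15 vs 7

buggy=15 correct=7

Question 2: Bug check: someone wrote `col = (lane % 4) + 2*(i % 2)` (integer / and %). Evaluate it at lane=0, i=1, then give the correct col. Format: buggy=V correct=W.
`(lane % 4) + 2*(i % 2)`[0,1]⇒2
lane 0⇒0/4=0, 0 mod 4=0
i=1  r:0+0⇒0  c:2·0+1⇒1
col: 2 vs 1

buggy=2 correct=1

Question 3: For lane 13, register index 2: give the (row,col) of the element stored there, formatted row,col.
L=13->gid=13>>2=3, tid=13&3=1
[2]->row 3+8=11  col 1·2+0=2

11,2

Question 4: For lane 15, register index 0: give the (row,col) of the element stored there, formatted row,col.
lane 15: gr=3 (15/4), th=3 (15%4)
i=0: r=3+0=3, c=3*2+0=6

3,6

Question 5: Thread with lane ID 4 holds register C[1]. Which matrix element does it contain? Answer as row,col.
1,1

L=4=>grp=4>>2=1, tig=4&3=0
[1]=>row 1+0=1  col 0·2+1=1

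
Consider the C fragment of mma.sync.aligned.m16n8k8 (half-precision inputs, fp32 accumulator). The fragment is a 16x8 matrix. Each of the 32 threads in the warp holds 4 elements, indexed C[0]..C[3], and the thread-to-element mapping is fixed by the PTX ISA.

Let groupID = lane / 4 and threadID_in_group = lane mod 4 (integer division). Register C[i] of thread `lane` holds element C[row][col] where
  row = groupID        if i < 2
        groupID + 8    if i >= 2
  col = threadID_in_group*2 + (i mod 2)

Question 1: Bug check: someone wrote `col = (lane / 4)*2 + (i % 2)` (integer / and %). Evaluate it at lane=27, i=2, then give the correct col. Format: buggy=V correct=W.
`(lane / 4)*2 + (i % 2)`[27,2]->12
27: g=6,t=3
[2] (6+8,3*2+0) = (14,6)
col: 12 vs 6

buggy=12 correct=6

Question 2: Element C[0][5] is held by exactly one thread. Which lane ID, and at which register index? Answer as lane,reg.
r=0⇒gr=0,Rb=0  c=5⇒th=2,odd=1
L=0*4+2=2  i=0*2+1=1

2,1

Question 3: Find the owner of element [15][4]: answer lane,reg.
r: 15->gid=7,r8=1  c: 4->tid=2,i&1=0
L=7*4+2=30  i=1*2+0=2

30,2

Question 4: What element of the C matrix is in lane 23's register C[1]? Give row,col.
5,7

lane 23→23/4=5, 23 mod 4=3
i=1  r:5+0→5  c:2·3+1→7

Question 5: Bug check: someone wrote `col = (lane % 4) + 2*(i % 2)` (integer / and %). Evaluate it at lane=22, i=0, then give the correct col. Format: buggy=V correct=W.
buggy=2 correct=4

`(lane % 4) + 2*(i % 2)`[22,0]→2
L=22→G=22>>2=5, T=22&3=2
[0]→row 5+0=5  col 2·2+0=4
col: 2 vs 4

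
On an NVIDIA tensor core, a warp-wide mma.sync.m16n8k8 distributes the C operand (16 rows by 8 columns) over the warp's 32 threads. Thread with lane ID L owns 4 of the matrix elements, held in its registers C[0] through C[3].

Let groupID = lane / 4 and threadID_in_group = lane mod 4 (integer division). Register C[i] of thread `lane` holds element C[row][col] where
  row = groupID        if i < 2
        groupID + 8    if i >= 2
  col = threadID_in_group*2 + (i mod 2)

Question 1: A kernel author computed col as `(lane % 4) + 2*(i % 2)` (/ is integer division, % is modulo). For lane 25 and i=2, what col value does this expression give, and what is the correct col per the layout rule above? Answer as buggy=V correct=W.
`(lane % 4) + 2*(i % 2)`[25,2]->1
L=25->g=25>>2=6, t=25&3=1
[2]->row 6+8=14  col 1·2+0=2
col: 1 vs 2

buggy=1 correct=2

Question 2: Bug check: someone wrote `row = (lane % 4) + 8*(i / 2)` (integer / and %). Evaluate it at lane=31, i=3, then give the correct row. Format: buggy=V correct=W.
`(lane % 4) + 8*(i / 2)`[31,3]=>11
lane 31: grp=7 (31/4), tig=3 (31%4)
i=3: r=7+8=15, c=3*2+1=7
row: 11 vs 15

buggy=11 correct=15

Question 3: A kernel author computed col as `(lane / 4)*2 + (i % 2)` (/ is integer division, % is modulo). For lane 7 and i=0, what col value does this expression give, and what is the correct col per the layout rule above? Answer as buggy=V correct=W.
`(lane / 4)*2 + (i % 2)`[7,0]→2
lane 7→7/4=1, 7 mod 4=3
i=0  r:1+0→1  c:2·3+0→6
col: 2 vs 6

buggy=2 correct=6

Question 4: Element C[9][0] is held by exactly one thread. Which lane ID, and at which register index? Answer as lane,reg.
r=9⇒gr=1,Rb=1  c=0⇒th=0,odd=0
L=1*4+0=4  i=1*2+0=2

4,2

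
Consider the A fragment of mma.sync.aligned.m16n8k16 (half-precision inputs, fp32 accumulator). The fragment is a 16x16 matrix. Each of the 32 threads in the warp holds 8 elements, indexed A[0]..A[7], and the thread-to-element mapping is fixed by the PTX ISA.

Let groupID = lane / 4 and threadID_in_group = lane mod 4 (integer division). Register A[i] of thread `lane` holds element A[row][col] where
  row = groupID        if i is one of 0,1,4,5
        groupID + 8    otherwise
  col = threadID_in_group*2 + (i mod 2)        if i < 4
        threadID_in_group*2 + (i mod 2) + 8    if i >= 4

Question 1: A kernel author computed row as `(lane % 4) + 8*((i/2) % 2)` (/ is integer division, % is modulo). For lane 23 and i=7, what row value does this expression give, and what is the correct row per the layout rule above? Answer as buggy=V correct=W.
`(lane % 4) + 8*((i/2) % 2)`[23,7]⇒11
lane 23: gr=5 (23/4), th=3 (23%4)
i=7: r=5+8=13, c=3*2+1+8=15
row: 11 vs 13

buggy=11 correct=13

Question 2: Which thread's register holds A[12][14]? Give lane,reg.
r=12->g=4,rb=1  c=14->cb=1,t=3,b0=0
L=4*4+3=19  i=1*4+1*2+0=6

19,6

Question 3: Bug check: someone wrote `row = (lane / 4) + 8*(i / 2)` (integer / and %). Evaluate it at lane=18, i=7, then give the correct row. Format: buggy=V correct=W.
`(lane / 4) + 8*(i / 2)`[18,7]->28
L=18->g=18>>2=4, t=18&3=2
[7]->row 4+8=12  col 2·2+1+8=13
row: 28 vs 12

buggy=28 correct=12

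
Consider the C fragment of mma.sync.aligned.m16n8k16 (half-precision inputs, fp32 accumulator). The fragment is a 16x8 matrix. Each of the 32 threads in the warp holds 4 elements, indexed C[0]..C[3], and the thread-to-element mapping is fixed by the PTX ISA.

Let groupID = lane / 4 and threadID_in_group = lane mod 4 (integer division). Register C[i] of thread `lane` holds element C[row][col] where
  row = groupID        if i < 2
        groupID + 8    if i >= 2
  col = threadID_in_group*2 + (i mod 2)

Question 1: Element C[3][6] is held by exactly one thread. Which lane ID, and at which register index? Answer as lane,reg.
15,0

r=3⇒gr=3,Rb=0  c=6⇒th=3,odd=0
L=3*4+3=15  i=0*2+0=0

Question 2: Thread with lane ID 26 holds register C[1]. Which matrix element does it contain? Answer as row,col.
6,5

lane 26: grp=6 (26/4), tig=2 (26%4)
i=1: r=6+0=6, c=2*2+1=5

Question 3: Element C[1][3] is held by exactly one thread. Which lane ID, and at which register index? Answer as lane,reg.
5,1

r=1->g=1,rb=0  c=3->t=1,b0=1
L=1*4+1=5  i=0*2+1=1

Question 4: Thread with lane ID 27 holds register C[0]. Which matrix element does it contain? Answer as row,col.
6,6

L=27->g=27>>2=6, t=27&3=3
[0]->row 6+0=6  col 3·2+0=6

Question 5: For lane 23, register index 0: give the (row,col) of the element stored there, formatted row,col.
lane 23⇒23/4=5, 23 mod 4=3
i=0  r:5+0⇒5  c:2·3+0⇒6

5,6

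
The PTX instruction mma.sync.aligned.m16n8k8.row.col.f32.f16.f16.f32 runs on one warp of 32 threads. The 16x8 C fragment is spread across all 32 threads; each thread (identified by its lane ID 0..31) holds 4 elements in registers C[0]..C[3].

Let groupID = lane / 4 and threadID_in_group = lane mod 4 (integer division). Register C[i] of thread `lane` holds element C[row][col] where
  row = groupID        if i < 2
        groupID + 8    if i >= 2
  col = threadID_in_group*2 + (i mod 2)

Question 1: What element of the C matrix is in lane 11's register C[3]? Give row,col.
lane 11⇒11/4=2, 11 mod 4=3
i=3  r:2+8⇒10  c:2·3+1⇒7

10,7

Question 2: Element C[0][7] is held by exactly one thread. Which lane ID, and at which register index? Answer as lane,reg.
3,1

r=0⇒gr=0,Rb=0  c=7⇒th=3,odd=1
L=0*4+3=3  i=0*2+1=1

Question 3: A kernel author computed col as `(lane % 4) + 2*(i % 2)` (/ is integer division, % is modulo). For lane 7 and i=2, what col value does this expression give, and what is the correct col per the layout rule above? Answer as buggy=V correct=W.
`(lane % 4) + 2*(i % 2)`[7,2]⇒3
lane 7: gr=1 (7/4), th=3 (7%4)
i=2: r=1+8=9, c=3*2+0=6
col: 3 vs 6

buggy=3 correct=6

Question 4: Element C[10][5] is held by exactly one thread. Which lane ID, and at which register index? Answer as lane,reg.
10,3

r:10=>grp=2,rB=1  c:5=>tig=2,lo=1
L=2*4+2=10  i=1*2+1=3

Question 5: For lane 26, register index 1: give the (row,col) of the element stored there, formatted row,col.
lane 26=>26/4=6, 26 mod 4=2
i=1  r:6+0=>6  c:2·2+1=>5

6,5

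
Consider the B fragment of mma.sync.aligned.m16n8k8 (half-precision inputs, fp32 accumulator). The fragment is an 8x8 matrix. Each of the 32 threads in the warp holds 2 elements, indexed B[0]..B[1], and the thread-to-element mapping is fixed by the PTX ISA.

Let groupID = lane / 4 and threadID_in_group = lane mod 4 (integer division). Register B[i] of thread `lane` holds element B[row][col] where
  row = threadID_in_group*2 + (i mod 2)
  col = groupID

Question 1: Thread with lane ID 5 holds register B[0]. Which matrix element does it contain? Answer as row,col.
2,1

lane 5: gid=1 (5/4), tid=1 (5%4)
i=0: r=1*2+0=2, c=gid=1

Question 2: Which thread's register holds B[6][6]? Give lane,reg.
27,0

c: 6->gid=6  r: 6->tid=3,i&1=0
L=6*4+3=27  i=0=0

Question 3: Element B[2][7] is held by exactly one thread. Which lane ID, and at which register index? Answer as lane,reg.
c=7->g=7  r=2->t=1,b0=0
L=7*4+1=29  i=0=0

29,0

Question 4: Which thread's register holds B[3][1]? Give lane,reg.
5,1

c=1->g=1  r=3->t=1,b0=1
L=1*4+1=5  i=1=1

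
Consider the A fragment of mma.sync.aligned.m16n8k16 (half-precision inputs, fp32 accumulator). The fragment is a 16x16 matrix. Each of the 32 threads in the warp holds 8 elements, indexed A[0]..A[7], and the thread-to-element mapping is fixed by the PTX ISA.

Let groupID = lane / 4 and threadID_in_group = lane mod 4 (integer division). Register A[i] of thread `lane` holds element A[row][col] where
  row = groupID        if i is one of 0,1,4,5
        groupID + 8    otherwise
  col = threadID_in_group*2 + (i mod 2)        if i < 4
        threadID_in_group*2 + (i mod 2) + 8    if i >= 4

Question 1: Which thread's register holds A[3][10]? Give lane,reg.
r=3⇒gr=3,Rb=0  c=10⇒Cb=1,th=1,odd=0
L=3*4+1=13  i=1*4+0*2+0=4

13,4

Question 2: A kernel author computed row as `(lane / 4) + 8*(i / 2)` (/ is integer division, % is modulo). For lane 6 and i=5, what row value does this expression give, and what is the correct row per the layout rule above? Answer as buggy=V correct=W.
buggy=17 correct=1

`(lane / 4) + 8*(i / 2)`[6,5]=>17
lane 6=>6/4=1, 6 mod 4=2
i=5  r:1+0=>1  c:2·2+1+8=>13
row: 17 vs 1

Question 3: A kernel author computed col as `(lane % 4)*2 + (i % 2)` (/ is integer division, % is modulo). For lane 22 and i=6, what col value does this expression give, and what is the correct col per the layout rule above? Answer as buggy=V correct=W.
`(lane % 4)*2 + (i % 2)`[22,6]=>4
lane 22: grp=5 (22/4), tig=2 (22%4)
i=6: r=5+8=13, c=2*2+0+8=12
col: 4 vs 12

buggy=4 correct=12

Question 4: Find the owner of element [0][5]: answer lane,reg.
2,1

r=0⇒gr=0,Rb=0  c=5⇒Cb=0,th=2,odd=1
L=0*4+2=2  i=0*4+0*2+1=1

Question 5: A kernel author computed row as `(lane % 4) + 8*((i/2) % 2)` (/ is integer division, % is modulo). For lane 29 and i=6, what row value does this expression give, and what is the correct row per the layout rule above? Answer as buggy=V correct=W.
`(lane % 4) + 8*((i/2) % 2)`[29,6]=>9
lane 29: grp=7 (29/4), tig=1 (29%4)
i=6: r=7+8=15, c=1*2+0+8=10
row: 9 vs 15

buggy=9 correct=15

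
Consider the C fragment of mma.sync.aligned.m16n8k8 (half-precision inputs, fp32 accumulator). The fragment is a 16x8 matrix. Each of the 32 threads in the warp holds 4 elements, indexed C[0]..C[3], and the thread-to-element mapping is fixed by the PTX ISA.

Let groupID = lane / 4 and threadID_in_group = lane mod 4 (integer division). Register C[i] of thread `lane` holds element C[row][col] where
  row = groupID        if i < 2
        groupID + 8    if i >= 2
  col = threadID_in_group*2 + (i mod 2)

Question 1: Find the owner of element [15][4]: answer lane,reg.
r=15→G=7,rhi=1  c=4→T=2,p=0
L=7*4+2=30  i=1*2+0=2

30,2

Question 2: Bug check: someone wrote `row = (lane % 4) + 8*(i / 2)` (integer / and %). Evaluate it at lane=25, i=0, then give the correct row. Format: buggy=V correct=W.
`(lane % 4) + 8*(i / 2)`[25,0]->1
lane 25: g=6 (25/4), t=1 (25%4)
i=0: r=6+0=6, c=1*2+0=2
row: 1 vs 6

buggy=1 correct=6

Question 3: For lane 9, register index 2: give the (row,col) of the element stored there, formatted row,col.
10,2

lane 9: g=2 (9/4), t=1 (9%4)
i=2: r=2+8=10, c=1*2+0=2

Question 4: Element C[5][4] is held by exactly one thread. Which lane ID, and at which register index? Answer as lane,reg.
22,0

r=5⇒gr=5,Rb=0  c=4⇒th=2,odd=0
L=5*4+2=22  i=0*2+0=0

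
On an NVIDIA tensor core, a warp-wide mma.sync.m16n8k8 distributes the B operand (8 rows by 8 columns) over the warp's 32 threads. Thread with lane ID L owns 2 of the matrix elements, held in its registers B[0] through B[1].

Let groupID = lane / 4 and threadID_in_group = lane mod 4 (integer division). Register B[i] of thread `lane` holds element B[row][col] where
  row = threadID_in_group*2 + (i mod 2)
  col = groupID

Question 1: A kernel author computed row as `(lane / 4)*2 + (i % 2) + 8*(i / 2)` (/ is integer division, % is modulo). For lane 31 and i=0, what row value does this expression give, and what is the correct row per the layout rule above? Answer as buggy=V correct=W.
buggy=14 correct=6

`(lane / 4)*2 + (i % 2) + 8*(i / 2)`[31,0]->14
lane 31: g=7 (31/4), t=3 (31%4)
i=0: r=3*2+0=6, c=g=7
row: 14 vs 6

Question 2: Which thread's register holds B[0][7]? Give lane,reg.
28,0

c=7→G=7  r=0→T=0,p=0
L=7*4+0=28  i=0=0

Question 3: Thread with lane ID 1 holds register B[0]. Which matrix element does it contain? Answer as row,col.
lane 1: g=0 (1/4), t=1 (1%4)
i=0: r=1*2+0=2, c=g=0

2,0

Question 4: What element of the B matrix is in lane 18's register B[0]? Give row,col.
18: grp=4,tig=2
[0] (2*2+0,4) = (4,4)

4,4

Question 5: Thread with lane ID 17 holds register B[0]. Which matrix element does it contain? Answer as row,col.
2,4

L=17->g=17>>2=4, t=17&3=1
[0]->row 1·2+0=2  col g=4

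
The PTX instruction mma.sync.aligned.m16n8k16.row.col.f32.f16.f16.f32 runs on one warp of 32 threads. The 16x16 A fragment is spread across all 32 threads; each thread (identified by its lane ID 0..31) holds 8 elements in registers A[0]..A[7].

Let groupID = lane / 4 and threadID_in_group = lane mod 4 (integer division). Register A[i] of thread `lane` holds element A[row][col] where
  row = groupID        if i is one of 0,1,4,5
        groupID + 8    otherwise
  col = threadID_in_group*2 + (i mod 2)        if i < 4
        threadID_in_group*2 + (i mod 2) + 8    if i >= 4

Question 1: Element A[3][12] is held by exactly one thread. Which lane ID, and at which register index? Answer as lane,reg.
r:3=>grp=3,rB=0  c:12=>cB=1,tig=2,lo=0
L=3*4+2=14  i=1*4+0*2+0=4

14,4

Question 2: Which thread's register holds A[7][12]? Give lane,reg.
30,4

r=7→G=7,rhi=0  c=12→chi=1,T=2,p=0
L=7*4+2=30  i=1*4+0*2+0=4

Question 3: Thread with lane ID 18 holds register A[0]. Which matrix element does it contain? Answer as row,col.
18: gr=4,th=2
[0] (4+0,2*2+0+0) = (4,4)

4,4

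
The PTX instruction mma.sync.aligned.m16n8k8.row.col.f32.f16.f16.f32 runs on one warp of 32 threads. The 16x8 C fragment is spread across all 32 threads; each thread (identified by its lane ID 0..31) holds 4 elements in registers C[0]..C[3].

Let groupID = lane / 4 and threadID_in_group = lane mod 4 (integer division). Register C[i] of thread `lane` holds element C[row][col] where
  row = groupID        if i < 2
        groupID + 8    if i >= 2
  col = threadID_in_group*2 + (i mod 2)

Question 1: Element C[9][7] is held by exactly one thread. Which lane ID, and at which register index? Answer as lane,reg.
7,3

r=9⇒gr=1,Rb=1  c=7⇒th=3,odd=1
L=1*4+3=7  i=1*2+1=3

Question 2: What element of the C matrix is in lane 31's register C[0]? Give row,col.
L=31=>grp=31>>2=7, tig=31&3=3
[0]=>row 7+0=7  col 3·2+0=6

7,6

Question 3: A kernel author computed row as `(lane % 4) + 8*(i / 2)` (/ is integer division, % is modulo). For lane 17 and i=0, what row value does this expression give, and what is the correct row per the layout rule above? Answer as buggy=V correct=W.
buggy=1 correct=4

`(lane % 4) + 8*(i / 2)`[17,0]->1
lane 17->17/4=4, 17 mod 4=1
i=0  r:4+0->4  c:2·1+0->2
row: 1 vs 4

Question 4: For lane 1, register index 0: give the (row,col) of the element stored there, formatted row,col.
L=1->gid=1>>2=0, tid=1&3=1
[0]->row 0+0=0  col 1·2+0=2

0,2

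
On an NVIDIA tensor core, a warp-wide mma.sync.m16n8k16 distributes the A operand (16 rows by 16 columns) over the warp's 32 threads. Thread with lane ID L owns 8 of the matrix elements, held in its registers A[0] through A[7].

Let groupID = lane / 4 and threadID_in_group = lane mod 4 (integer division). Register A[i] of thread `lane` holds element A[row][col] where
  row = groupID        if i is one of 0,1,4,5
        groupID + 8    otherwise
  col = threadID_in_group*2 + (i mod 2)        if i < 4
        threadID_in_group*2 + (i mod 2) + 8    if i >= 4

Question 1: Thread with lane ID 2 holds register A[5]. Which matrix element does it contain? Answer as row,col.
L=2=>grp=2>>2=0, tig=2&3=2
[5]=>row 0+0=0  col 2·2+1+8=13

0,13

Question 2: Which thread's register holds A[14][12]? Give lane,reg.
r:14=>grp=6,rB=1  c:12=>cB=1,tig=2,lo=0
L=6*4+2=26  i=1*4+1*2+0=6

26,6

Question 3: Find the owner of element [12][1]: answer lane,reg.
16,3

r: 12->gid=4,r8=1  c: 1->c8=0,tid=0,i&1=1
L=4*4+0=16  i=0*4+1*2+1=3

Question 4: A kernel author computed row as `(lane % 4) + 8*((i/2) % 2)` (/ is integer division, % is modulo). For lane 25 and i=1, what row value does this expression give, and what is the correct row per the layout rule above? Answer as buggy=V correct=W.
buggy=1 correct=6

`(lane % 4) + 8*((i/2) % 2)`[25,1]⇒1
L=25⇒gr=25>>2=6, th=25&3=1
[1]⇒row 6+0=6  col 1·2+1+0=3
row: 1 vs 6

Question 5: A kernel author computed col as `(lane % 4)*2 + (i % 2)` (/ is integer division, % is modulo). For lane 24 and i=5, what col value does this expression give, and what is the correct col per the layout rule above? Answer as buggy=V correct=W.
`(lane % 4)*2 + (i % 2)`[24,5]⇒1
L=24⇒gr=24>>2=6, th=24&3=0
[5]⇒row 6+0=6  col 0·2+1+8=9
col: 1 vs 9

buggy=1 correct=9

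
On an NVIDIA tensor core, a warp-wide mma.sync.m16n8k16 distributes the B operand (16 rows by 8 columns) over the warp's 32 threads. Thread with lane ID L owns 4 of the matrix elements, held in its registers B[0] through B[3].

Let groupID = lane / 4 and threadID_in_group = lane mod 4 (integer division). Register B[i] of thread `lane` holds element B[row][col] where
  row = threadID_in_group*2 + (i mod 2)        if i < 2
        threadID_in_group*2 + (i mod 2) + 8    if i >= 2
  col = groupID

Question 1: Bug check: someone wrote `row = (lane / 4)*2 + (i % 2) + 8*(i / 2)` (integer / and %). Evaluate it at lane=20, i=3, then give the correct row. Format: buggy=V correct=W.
`(lane / 4)*2 + (i % 2) + 8*(i / 2)`[20,3]->19
lane 20->20/4=5, 20 mod 4=0
i=3  r:2·0+1+8->9  c:5
row: 19 vs 9

buggy=19 correct=9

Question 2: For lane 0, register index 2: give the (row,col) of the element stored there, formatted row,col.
8,0

lane 0: grp=0 (0/4), tig=0 (0%4)
i=2: r=0*2+0+8=8, c=grp=0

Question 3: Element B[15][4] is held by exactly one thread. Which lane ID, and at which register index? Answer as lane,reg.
c=4→G=4  r=15→rhi=1,T=3,p=1
L=4*4+3=19  i=1*2+1=3

19,3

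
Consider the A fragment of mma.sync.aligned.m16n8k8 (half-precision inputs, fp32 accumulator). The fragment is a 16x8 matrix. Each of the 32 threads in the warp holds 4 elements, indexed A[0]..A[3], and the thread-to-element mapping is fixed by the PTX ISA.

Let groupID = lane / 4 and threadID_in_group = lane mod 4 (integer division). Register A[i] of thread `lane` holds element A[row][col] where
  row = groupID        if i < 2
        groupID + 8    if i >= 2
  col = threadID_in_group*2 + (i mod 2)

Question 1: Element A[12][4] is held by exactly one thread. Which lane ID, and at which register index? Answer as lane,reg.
18,2

r=12->g=4,rb=1  c=4->t=2,b0=0
L=4*4+2=18  i=1*2+0=2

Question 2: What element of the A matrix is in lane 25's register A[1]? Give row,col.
L=25->gid=25>>2=6, tid=25&3=1
[1]->row 6+0=6  col 1·2+1=3

6,3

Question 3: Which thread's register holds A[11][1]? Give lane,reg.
12,3

r: 11->gid=3,r8=1  c: 1->tid=0,i&1=1
L=3*4+0=12  i=1*2+1=3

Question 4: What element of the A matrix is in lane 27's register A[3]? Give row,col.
14,7

L=27⇒gr=27>>2=6, th=27&3=3
[3]⇒row 6+8=14  col 3·2+1=7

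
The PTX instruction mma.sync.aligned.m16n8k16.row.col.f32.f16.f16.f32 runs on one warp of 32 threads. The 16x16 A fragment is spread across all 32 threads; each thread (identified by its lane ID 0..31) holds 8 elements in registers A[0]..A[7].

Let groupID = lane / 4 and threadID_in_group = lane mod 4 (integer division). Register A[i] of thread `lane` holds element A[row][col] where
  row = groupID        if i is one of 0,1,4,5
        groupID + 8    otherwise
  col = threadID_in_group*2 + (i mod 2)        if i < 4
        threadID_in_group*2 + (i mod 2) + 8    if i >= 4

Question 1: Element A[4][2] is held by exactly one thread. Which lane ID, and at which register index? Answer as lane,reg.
17,0

r=4->g=4,rb=0  c=2->cb=0,t=1,b0=0
L=4*4+1=17  i=0*4+0*2+0=0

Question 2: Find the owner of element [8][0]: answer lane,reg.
r: 8->gid=0,r8=1  c: 0->c8=0,tid=0,i&1=0
L=0*4+0=0  i=0*4+1*2+0=2

0,2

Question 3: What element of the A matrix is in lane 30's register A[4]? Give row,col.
7,12

lane 30: gid=7 (30/4), tid=2 (30%4)
i=4: r=7+0=7, c=2*2+0+8=12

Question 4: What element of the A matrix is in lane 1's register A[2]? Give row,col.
8,2

1: g=0,t=1
[2] (0+8,1*2+0+0) = (8,2)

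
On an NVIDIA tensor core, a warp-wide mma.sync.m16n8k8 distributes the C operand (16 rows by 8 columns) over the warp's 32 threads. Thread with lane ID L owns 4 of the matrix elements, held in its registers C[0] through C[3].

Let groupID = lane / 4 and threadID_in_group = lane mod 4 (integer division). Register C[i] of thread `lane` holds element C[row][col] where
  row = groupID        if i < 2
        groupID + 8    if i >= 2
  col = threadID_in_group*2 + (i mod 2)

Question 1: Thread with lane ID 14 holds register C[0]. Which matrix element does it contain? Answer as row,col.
L=14=>grp=14>>2=3, tig=14&3=2
[0]=>row 3+0=3  col 2·2+0=4

3,4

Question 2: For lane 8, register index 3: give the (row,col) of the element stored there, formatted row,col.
lane 8: gid=2 (8/4), tid=0 (8%4)
i=3: r=2+8=10, c=0*2+1=1

10,1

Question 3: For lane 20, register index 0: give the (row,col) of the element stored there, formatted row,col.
5,0

lane 20⇒20/4=5, 20 mod 4=0
i=0  r:5+0⇒5  c:2·0+0⇒0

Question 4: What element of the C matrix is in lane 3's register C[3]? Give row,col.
8,7

L=3=>grp=3>>2=0, tig=3&3=3
[3]=>row 0+8=8  col 3·2+1=7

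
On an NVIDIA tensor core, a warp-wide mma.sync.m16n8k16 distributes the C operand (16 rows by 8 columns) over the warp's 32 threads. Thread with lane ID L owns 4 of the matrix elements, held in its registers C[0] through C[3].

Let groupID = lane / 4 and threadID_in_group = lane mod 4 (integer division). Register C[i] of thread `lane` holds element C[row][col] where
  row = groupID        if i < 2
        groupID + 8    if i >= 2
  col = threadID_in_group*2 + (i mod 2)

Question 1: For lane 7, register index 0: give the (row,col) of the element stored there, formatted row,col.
L=7→G=7>>2=1, T=7&3=3
[0]→row 1+0=1  col 3·2+0=6

1,6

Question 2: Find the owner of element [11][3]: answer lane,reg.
13,3

r: 11->gid=3,r8=1  c: 3->tid=1,i&1=1
L=3*4+1=13  i=1*2+1=3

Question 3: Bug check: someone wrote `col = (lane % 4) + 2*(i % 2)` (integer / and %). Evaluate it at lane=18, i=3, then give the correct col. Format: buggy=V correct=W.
`(lane % 4) + 2*(i % 2)`[18,3]->4
L=18->g=18>>2=4, t=18&3=2
[3]->row 4+8=12  col 2·2+1=5
col: 4 vs 5

buggy=4 correct=5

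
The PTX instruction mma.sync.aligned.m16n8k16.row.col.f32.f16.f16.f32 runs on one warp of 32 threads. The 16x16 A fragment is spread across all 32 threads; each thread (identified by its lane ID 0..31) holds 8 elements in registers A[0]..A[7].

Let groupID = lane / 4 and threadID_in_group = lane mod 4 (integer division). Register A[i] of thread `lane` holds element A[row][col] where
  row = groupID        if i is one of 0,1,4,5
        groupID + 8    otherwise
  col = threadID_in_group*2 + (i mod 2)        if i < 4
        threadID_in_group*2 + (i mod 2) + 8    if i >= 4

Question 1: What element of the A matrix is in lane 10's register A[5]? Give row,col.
2,13

lane 10=>10/4=2, 10 mod 4=2
i=5  r:2+0=>2  c:2·2+1+8=>13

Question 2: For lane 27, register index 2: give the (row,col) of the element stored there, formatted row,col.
14,6

lane 27: gr=6 (27/4), th=3 (27%4)
i=2: r=6+8=14, c=3*2+0+0=6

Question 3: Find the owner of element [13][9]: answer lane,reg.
r: 13->gid=5,r8=1  c: 9->c8=1,tid=0,i&1=1
L=5*4+0=20  i=1*4+1*2+1=7

20,7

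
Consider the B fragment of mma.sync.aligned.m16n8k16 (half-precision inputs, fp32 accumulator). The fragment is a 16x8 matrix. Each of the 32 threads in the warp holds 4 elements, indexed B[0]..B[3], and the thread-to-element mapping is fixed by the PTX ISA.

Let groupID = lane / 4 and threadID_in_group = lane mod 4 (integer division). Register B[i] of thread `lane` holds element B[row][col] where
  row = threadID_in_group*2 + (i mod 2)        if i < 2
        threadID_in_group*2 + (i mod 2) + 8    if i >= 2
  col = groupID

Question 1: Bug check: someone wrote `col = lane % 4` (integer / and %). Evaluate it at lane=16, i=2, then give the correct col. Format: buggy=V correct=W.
`lane % 4`[16,2]->0
lane 16: gid=4 (16/4), tid=0 (16%4)
i=2: r=0*2+0+8=8, c=gid=4
col: 0 vs 4

buggy=0 correct=4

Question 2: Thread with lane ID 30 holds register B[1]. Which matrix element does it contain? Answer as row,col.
5,7

lane 30: g=7 (30/4), t=2 (30%4)
i=1: r=2*2+1+0=5, c=g=7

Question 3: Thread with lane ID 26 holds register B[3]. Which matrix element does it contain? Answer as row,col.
13,6

lane 26: G=6 (26/4), T=2 (26%4)
i=3: r=2*2+1+8=13, c=G=6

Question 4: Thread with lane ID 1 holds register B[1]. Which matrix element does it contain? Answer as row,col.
L=1→G=1>>2=0, T=1&3=1
[1]→row 1·2+1+0=3  col G=0

3,0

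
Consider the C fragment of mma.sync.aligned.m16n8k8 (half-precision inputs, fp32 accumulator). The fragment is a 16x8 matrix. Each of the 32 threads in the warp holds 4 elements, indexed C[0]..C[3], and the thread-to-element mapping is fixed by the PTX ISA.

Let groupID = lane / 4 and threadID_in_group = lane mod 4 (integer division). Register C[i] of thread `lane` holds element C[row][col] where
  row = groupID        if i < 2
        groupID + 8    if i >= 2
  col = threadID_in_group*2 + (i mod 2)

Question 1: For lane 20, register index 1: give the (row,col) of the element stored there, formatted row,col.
5,1

L=20=>grp=20>>2=5, tig=20&3=0
[1]=>row 5+0=5  col 0·2+1=1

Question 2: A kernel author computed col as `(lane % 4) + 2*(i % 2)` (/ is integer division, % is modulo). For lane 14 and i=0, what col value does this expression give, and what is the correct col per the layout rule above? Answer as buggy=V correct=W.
`(lane % 4) + 2*(i % 2)`[14,0]->2
lane 14->14/4=3, 14 mod 4=2
i=0  r:3+0->3  c:2·2+0->4
col: 2 vs 4

buggy=2 correct=4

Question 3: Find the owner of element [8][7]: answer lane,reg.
r=8⇒gr=0,Rb=1  c=7⇒th=3,odd=1
L=0*4+3=3  i=1*2+1=3

3,3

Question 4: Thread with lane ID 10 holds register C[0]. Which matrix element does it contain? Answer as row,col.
10: gid=2,tid=2
[0] (2+0,2*2+0) = (2,4)

2,4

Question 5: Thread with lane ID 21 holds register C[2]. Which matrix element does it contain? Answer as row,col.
13,2

lane 21: gr=5 (21/4), th=1 (21%4)
i=2: r=5+8=13, c=1*2+0=2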